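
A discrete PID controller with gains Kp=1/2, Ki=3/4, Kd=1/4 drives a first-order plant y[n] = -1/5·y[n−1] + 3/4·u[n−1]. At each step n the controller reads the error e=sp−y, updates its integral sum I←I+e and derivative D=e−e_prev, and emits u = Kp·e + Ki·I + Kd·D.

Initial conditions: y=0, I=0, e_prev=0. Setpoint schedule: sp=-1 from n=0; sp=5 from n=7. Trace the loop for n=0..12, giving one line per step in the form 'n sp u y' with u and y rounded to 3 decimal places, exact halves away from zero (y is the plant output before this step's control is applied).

0 -1 -1.500 0.000
1 -1 -0.313 -1.125
2 -1 -2.173 -0.009
3 -1 -0.209 -1.628
4 -1 -2.838 0.169
5 -1 0.231 -2.162
6 -1 -3.632 0.606
7 5 10.032 -2.845
8 5 -2.854 8.093
9 5 15.339 -3.759
10 5 -5.078 12.256
11 5 21.258 -6.260
12 5 -10.109 17.195

(exact arithmetic carried between steps; '≈' marks a value shown rounded to 6 d.p. or computed from one; I and e_prev carry over from the previous line; the table rounds u and y to 3 d.p., halves away from zero)
n=0: y=0, sp=-1, e=sp−y=-1; I=-1, D=e−e_prev=-1; u=1/2·(-1)+3/4·(-1)+1/4·(-1)=-1.5; next y=-1/5·0+3/4·(-1.5)=-1.125
n=1: y=-1.125, sp=-1, e=sp−y=0.125; I=-0.875, D=e−e_prev=1.125; u=1/2·0.125+3/4·(-0.875)+1/4·1.125=-0.3125; next y=-1/5·(-1.125)+3/4·(-0.3125)=-0.009375
n=2: y=-0.009375, sp=-1, e=sp−y=-0.990625; I=-1.865625, D=e−e_prev=-1.115625; u=1/2·(-0.990625)+3/4·(-1.865625)+1/4·(-1.115625)≈-2.173438; next y=-1/5·(-0.009375)+3/4·(-2.173438)≈-1.628203
n=3: y≈-1.628203, sp=-1, e=sp−y≈0.628203; I≈-1.237422, D=e−e_prev≈1.618828; u=1/2·0.628203+3/4·(-1.237422)+1/4·1.618828≈-0.209258; next y=-1/5·(-1.628203)+3/4·(-0.209258)≈0.168697
n=4: y≈0.168697, sp=-1, e=sp−y≈-1.168697; I≈-2.406119, D=e−e_prev≈-1.796900; u=1/2·(-1.168697)+3/4·(-2.406119)+1/4·(-1.796900)≈-2.838163; next y=-1/5·0.168697+3/4·(-2.838163)≈-2.162362
n=5: y≈-2.162362, sp=-1, e=sp−y≈1.162362; I≈-1.243757, D=e−e_prev≈2.331059; u=1/2·1.162362+3/4·(-1.243757)+1/4·2.331059≈0.231128; next y=-1/5·(-2.162362)+3/4·0.231128≈0.605818
n=6: y≈0.605818, sp=-1, e=sp−y≈-1.605818; I≈-2.849575, D=e−e_prev≈-2.768180; u=1/2·(-1.605818)+3/4·(-2.849575)+1/4·(-2.768180)≈-3.632136; next y=-1/5·0.605818+3/4·(-3.632136)≈-2.845265
n=7: y≈-2.845265, sp=5, e=sp−y≈7.845265; I≈4.995690, D=e−e_prev≈9.451083; u=1/2·7.845265+3/4·4.995690+1/4·9.451083≈10.032171; next y=-1/5·(-2.845265)+3/4·10.032171≈8.093181
n=8: y≈8.093181, sp=5, e=sp−y≈-3.093181; I≈1.902509, D=e−e_prev≈-10.938446; u=1/2·(-3.093181)+3/4·1.902509+1/4·(-10.938446)≈-2.854321; next y=-1/5·8.093181+3/4·(-2.854321)≈-3.759377
n=9: y≈-3.759377, sp=5, e=sp−y≈8.759377; I≈10.661885, D=e−e_prev≈11.852558; u=1/2·8.759377+3/4·10.661885+1/4·11.852558≈15.339242; next y=-1/5·(-3.759377)+3/4·15.339242≈12.256307
n=10: y≈12.256307, sp=5, e=sp−y≈-7.256307; I≈3.405579, D=e−e_prev≈-16.015684; u=1/2·(-7.256307)+3/4·3.405579+1/4·(-16.015684)≈-5.077890; next y=-1/5·12.256307+3/4·(-5.077890)≈-6.259679
n=11: y≈-6.259679, sp=5, e=sp−y≈11.259679; I≈14.665258, D=e−e_prev≈18.515986; u=1/2·11.259679+3/4·14.665258+1/4·18.515986≈21.257779; next y=-1/5·(-6.259679)+3/4·21.257779≈17.195270
n=12: y≈17.195270, sp=5, e=sp−y≈-12.195270; I≈2.469987, D=e−e_prev≈-23.454950; u=1/2·(-12.195270)+3/4·2.469987+1/4·(-23.454950)≈-10.108882; next y=-1/5·17.195270+3/4·(-10.108882)≈-11.020716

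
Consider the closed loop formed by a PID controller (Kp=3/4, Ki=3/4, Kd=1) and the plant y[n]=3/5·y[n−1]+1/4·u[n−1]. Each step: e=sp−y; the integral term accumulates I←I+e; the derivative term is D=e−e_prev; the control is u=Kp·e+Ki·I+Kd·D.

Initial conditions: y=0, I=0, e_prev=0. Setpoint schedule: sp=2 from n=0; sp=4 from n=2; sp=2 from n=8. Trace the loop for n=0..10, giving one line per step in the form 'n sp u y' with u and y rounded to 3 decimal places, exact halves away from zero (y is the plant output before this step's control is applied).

(exact arithmetic carried between steps; '≈' marks a value shown rounded to 6 d.p. or computed from one; I and e_prev carry over from the previous line; the table rounds u and y to 3 d.p., halves away from zero)
n=0: y=0, sp=2, e=sp−y=2; I=2, D=e−e_prev=2; u=3/4·2+3/4·2+1·2=5; next y=3/5·0+1/4·5=1.25
n=1: y=1.25, sp=2, e=sp−y=0.75; I=2.75, D=e−e_prev=-1.25; u=3/4·0.75+3/4·2.75+1·(-1.25)=1.375; next y=3/5·1.25+1/4·1.375=1.09375
n=2: y=1.09375, sp=4, e=sp−y=2.90625; I=5.65625, D=e−e_prev=2.15625; u=3/4·2.90625+3/4·5.65625+1·2.15625=8.578125; next y=3/5·1.09375+1/4·8.578125≈2.800781
n=3: y≈2.800781, sp=4, e=sp−y≈1.199219; I≈6.855469, D=e−e_prev≈-1.707031; u=3/4·1.199219+3/4·6.855469+1·(-1.707031)≈4.333984; next y=3/5·2.800781+1/4·4.333984≈2.763965
n=4: y≈2.763965, sp=4, e=sp−y≈1.236035; I≈8.091504, D=e−e_prev≈0.036816; u=3/4·1.236035+3/4·8.091504+1·0.036816≈7.032471; next y=3/5·2.763965+1/4·7.032471≈3.416497
n=5: y≈3.416497, sp=4, e=sp−y≈0.583503; I≈8.675007, D=e−e_prev≈-0.652532; u=3/4·0.583503+3/4·8.675007+1·(-0.652532)≈6.291351; next y=3/5·3.416497+1/4·6.291351≈3.622736
n=6: y≈3.622736, sp=4, e=sp−y≈0.377264; I≈9.052272, D=e−e_prev≈-0.206239; u=3/4·0.377264+3/4·9.052272+1·(-0.206239)≈6.865913; next y=3/5·3.622736+1/4·6.865913≈3.890120
n=7: y≈3.890120, sp=4, e=sp−y≈0.109880; I≈9.162152, D=e−e_prev≈-0.267384; u=3/4·0.109880+3/4·9.162152+1·(-0.267384)≈6.686640; next y=3/5·3.890120+1/4·6.686640≈4.005732
n=8: y≈4.005732, sp=2, e=sp−y≈-2.005732; I≈7.156420, D=e−e_prev≈-2.115612; u=3/4·(-2.005732)+3/4·7.156420+1·(-2.115612)≈1.747404; next y=3/5·4.005732+1/4·1.747404≈2.840290
n=9: y≈2.840290, sp=2, e=sp−y≈-0.840290; I≈6.316130, D=e−e_prev≈1.165442; u=3/4·(-0.840290)+3/4·6.316130+1·1.165442≈5.272322; next y=3/5·2.840290+1/4·5.272322≈3.022254
n=10: y≈3.022254, sp=2, e=sp−y≈-1.022254; I≈5.293875, D=e−e_prev≈-0.181964; u=3/4·(-1.022254)+3/4·5.293875+1·(-0.181964)≈3.021751; next y=3/5·3.022254+1/4·3.021751≈2.568791

0 2 5.000 0.000
1 2 1.375 1.250
2 4 8.578 1.094
3 4 4.334 2.801
4 4 7.032 2.764
5 4 6.291 3.416
6 4 6.866 3.623
7 4 6.687 3.890
8 2 1.747 4.006
9 2 5.272 2.840
10 2 3.022 3.022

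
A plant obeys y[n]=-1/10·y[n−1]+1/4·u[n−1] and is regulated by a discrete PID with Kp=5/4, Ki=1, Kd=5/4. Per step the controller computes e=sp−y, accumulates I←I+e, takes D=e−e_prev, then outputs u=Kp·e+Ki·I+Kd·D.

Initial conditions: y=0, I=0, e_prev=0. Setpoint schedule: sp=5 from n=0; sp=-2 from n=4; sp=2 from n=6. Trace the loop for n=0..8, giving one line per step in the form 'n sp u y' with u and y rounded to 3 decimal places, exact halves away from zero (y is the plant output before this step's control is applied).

(exact arithmetic carried between steps; '≈' marks a value shown rounded to 6 d.p. or computed from one; I and e_prev carry over from the previous line; the table rounds u and y to 3 d.p., halves away from zero)
n=0: y=0, sp=5, e=sp−y=5; I=5, D=e−e_prev=5; u=5/4·5+1·5+5/4·5=17.5; next y=-1/10·0+1/4·17.5=4.375
n=1: y=4.375, sp=5, e=sp−y=0.625; I=5.625, D=e−e_prev=-4.375; u=5/4·0.625+1·5.625+5/4·(-4.375)=0.9375; next y=-1/10·4.375+1/4·0.9375=-0.203125
n=2: y=-0.203125, sp=5, e=sp−y=5.203125; I=10.828125, D=e−e_prev=4.578125; u=5/4·5.203125+1·10.828125+5/4·4.578125≈23.054688; next y=-1/10·(-0.203125)+1/4·23.054688≈5.783984
n=3: y≈5.783984, sp=5, e=sp−y≈-0.783984; I≈10.044141, D=e−e_prev≈-5.987109; u=5/4·(-0.783984)+1·10.044141+5/4·(-5.987109)≈1.580273; next y=-1/10·5.783984+1/4·1.580273≈-0.183330
n=4: y≈-0.183330, sp=-2, e=sp−y≈-1.816670; I≈8.227471, D=e−e_prev≈-1.032686; u=5/4·(-1.816670)+1·8.227471+5/4·(-1.032686)≈4.665776; next y=-1/10·(-0.183330)+1/4·4.665776≈1.184777
n=5: y≈1.184777, sp=-2, e=sp−y≈-3.184777; I≈5.042694, D=e−e_prev≈-1.368107; u=5/4·(-3.184777)+1·5.042694+5/4·(-1.368107)≈-0.648412; next y=-1/10·1.184777+1/4·(-0.648412)≈-0.280581
n=6: y≈-0.280581, sp=2, e=sp−y≈2.280581; I≈7.323274, D=e−e_prev≈5.465358; u=5/4·2.280581+1·7.323274+5/4·5.465358≈17.005697; next y=-1/10·(-0.280581)+1/4·17.005697≈4.279482
n=7: y≈4.279482, sp=2, e=sp−y≈-2.279482; I≈5.043792, D=e−e_prev≈-4.560063; u=5/4·(-2.279482)+1·5.043792+5/4·(-4.560063)≈-3.505640; next y=-1/10·4.279482+1/4·(-3.505640)≈-1.304358
n=8: y≈-1.304358, sp=2, e=sp−y≈3.304358; I≈8.348150, D=e−e_prev≈5.583841; u=5/4·3.304358+1·8.348150+5/4·5.583841≈19.458399; next y=-1/10·(-1.304358)+1/4·19.458399≈4.995035

0 5 17.500 0.000
1 5 0.938 4.375
2 5 23.055 -0.203
3 5 1.580 5.784
4 -2 4.666 -0.183
5 -2 -0.648 1.185
6 2 17.006 -0.281
7 2 -3.506 4.279
8 2 19.458 -1.304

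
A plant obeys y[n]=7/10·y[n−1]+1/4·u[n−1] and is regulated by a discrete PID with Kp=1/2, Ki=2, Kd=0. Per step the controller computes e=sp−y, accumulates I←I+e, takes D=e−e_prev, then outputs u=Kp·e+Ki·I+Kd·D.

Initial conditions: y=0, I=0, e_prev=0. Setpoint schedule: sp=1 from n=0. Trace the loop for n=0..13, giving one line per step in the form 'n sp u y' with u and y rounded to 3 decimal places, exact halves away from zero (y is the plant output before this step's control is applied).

0 1 2.500 0.000
1 1 2.938 0.625
2 1 2.320 1.172
3 1 1.405 1.400
4 1 0.776 1.332
5 1 0.627 1.126
6 1 0.827 0.945
7 1 1.129 0.868
8 1 1.338 0.890
9 1 1.389 0.958
10 1 1.324 1.018
11 1 1.225 1.043
12 1 1.155 1.036
13 1 1.138 1.014

(exact arithmetic carried between steps; '≈' marks a value shown rounded to 6 d.p. or computed from one; I and e_prev carry over from the previous line; the table rounds u and y to 3 d.p., halves away from zero)
n=0: y=0, sp=1, e=sp−y=1; I=1, D=e−e_prev=1; u=1/2·1+2·1+0·1=2.5; next y=7/10·0+1/4·2.5=0.625
n=1: y=0.625, sp=1, e=sp−y=0.375; I=1.375, D=e−e_prev=-0.625; u=1/2·0.375+2·1.375+0·(-0.625)=2.9375; next y=7/10·0.625+1/4·2.9375=1.171875
n=2: y=1.171875, sp=1, e=sp−y=-0.171875; I=1.203125, D=e−e_prev=-0.546875; u=1/2·(-0.171875)+2·1.203125+0·(-0.546875)≈2.320313; next y=7/10·1.171875+1/4·2.320313≈1.400391
n=3: y≈1.400391, sp=1, e=sp−y≈-0.400391; I≈0.802734, D=e−e_prev≈-0.228516; u=1/2·(-0.400391)+2·0.802734+0·(-0.228516)≈1.405273; next y=7/10·1.400391+1/4·1.405273≈1.331592
n=4: y≈1.331592, sp=1, e=sp−y≈-0.331592; I≈0.471143, D=e−e_prev≈0.068799; u=1/2·(-0.331592)+2·0.471143+0·0.068799≈0.776489; next y=7/10·1.331592+1/4·0.776489≈1.126237
n=5: y≈1.126237, sp=1, e=sp−y≈-0.126237; I≈0.344906, D=e−e_prev≈0.205355; u=1/2·(-0.126237)+2·0.344906+0·0.205355≈0.626694; next y=7/10·1.126237+1/4·0.626694≈0.945039
n=6: y≈0.945039, sp=1, e=sp−y≈0.054961; I≈0.399867, D=e−e_prev≈0.181198; u=1/2·0.054961+2·0.399867+0·0.181198≈0.827214; next y=7/10·0.945039+1/4·0.827214≈0.868331
n=7: y≈0.868331, sp=1, e=sp−y≈0.131669; I≈0.531536, D=e−e_prev≈0.076708; u=1/2·0.131669+2·0.531536+0·0.076708≈1.128907; next y=7/10·0.868331+1/4·1.128907≈0.890058
n=8: y≈0.890058, sp=1, e=sp−y≈0.109942; I≈0.641478, D=e−e_prev≈-0.021727; u=1/2·0.109942+2·0.641478+0·(-0.021727)≈1.337926; next y=7/10·0.890058+1/4·1.337926≈0.957522
n=9: y≈0.957522, sp=1, e=sp−y≈0.042478; I≈0.683955, D=e−e_prev≈-0.067464; u=1/2·0.042478+2·0.683955+0·(-0.067464)≈1.389149; next y=7/10·0.957522+1/4·1.389149≈1.017553
n=10: y≈1.017553, sp=1, e=sp−y≈-0.017553; I≈0.666402, D=e−e_prev≈-0.060031; u=1/2·(-0.017553)+2·0.666402+0·(-0.060031)≈1.324028; next y=7/10·1.017553+1/4·1.324028≈1.043294
n=11: y≈1.043294, sp=1, e=sp−y≈-0.043294; I≈0.623108, D=e−e_prev≈-0.025741; u=1/2·(-0.043294)+2·0.623108+0·(-0.025741)≈1.224569; next y=7/10·1.043294+1/4·1.224569≈1.036448
n=12: y≈1.036448, sp=1, e=sp−y≈-0.036448; I≈0.586660, D=e−e_prev≈0.006846; u=1/2·(-0.036448)+2·0.586660+0·0.006846≈1.155096; next y=7/10·1.036448+1/4·1.155096≈1.014288
n=13: y≈1.014288, sp=1, e=sp−y≈-0.014288; I≈0.572372, D=e−e_prev≈0.022161; u=1/2·(-0.014288)+2·0.572372+0·0.022161≈1.137601; next y=7/10·1.014288+1/4·1.137601≈0.994402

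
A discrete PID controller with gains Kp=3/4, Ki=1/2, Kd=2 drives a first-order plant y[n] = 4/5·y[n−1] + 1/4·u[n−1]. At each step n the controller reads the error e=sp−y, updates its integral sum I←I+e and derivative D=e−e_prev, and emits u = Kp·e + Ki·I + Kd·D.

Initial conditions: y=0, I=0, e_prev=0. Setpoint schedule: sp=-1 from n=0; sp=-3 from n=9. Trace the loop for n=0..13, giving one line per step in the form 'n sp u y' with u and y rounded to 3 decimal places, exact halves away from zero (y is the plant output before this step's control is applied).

(exact arithmetic carried between steps; '≈' marks a value shown rounded to 6 d.p. or computed from one; I and e_prev carry over from the previous line; the table rounds u and y to 3 d.p., halves away from zero)
n=0: y=0, sp=-1, e=sp−y=-1; I=-1, D=e−e_prev=-1; u=3/4·(-1)+1/2·(-1)+2·(-1)=-3.25; next y=4/5·0+1/4·(-3.25)=-0.8125
n=1: y=-0.8125, sp=-1, e=sp−y=-0.1875; I=-1.1875, D=e−e_prev=0.8125; u=3/4·(-0.1875)+1/2·(-1.1875)+2·0.8125=0.890625; next y=4/5·(-0.8125)+1/4·0.890625≈-0.427344
n=2: y≈-0.427344, sp=-1, e=sp−y≈-0.572656; I≈-1.760156, D=e−e_prev≈-0.385156; u=3/4·(-0.572656)+1/2·(-1.760156)+2·(-0.385156)≈-2.079883; next y=4/5·(-0.427344)+1/4·(-2.079883)≈-0.861846
n=3: y≈-0.861846, sp=-1, e=sp−y≈-0.138154; I≈-1.898311, D=e−e_prev≈0.434502; u=3/4·(-0.138154)+1/2·(-1.898311)+2·0.434502≈-0.183767; next y=4/5·(-0.861846)+1/4·(-0.183767)≈-0.735418
n=4: y≈-0.735418, sp=-1, e=sp−y≈-0.264582; I≈-2.162892, D=e−e_prev≈-0.126427; u=3/4·(-0.264582)+1/2·(-2.162892)+2·(-0.126427)≈-1.532737; next y=4/5·(-0.735418)+1/4·(-1.532737)≈-0.971519
n=5: y≈-0.971519, sp=-1, e=sp−y≈-0.028481; I≈-2.191373, D=e−e_prev≈0.236101; u=3/4·(-0.028481)+1/2·(-2.191373)+2·0.236101≈-0.644846; next y=4/5·(-0.971519)+1/4·(-0.644846)≈-0.938427
n=6: y≈-0.938427, sp=-1, e=sp−y≈-0.061573; I≈-2.252947, D=e−e_prev≈-0.033092; u=3/4·(-0.061573)+1/2·(-2.252947)+2·(-0.033092)≈-1.238838; next y=4/5·(-0.938427)+1/4·(-1.238838)≈-1.060451
n=7: y≈-1.060451, sp=-1, e=sp−y≈0.060451; I≈-2.192496, D=e−e_prev≈0.122024; u=3/4·0.060451+1/2·(-2.192496)+2·0.122024≈-0.806862; next y=4/5·(-1.060451)+1/4·(-0.806862)≈-1.050076
n=8: y≈-1.050076, sp=-1, e=sp−y≈0.050076; I≈-2.142420, D=e−e_prev≈-0.010375; u=3/4·0.050076+1/2·(-2.142420)+2·(-0.010375)≈-1.054402; next y=4/5·(-1.050076)+1/4·(-1.054402)≈-1.103661
n=9: y≈-1.103661, sp=-3, e=sp−y≈-1.896339; I≈-4.038758, D=e−e_prev≈-1.946415; u=3/4·(-1.896339)+1/2·(-4.038758)+2·(-1.946415)≈-7.334462; next y=4/5·(-1.103661)+1/4·(-7.334462)≈-2.716545
n=10: y≈-2.716545, sp=-3, e=sp−y≈-0.283455; I≈-4.322214, D=e−e_prev≈1.612883; u=3/4·(-0.283455)+1/2·(-4.322214)+2·1.612883≈0.852068; next y=4/5·(-2.716545)+1/4·0.852068≈-1.960219
n=11: y≈-1.960219, sp=-3, e=sp−y≈-1.039781; I≈-5.361995, D=e−e_prev≈-0.756326; u=3/4·(-1.039781)+1/2·(-5.361995)+2·(-0.756326)≈-4.973485; next y=4/5·(-1.960219)+1/4·(-4.973485)≈-2.811546
n=12: y≈-2.811546, sp=-3, e=sp−y≈-0.188454; I≈-5.550449, D=e−e_prev≈0.851328; u=3/4·(-0.188454)+1/2·(-5.550449)+2·0.851328≈-1.213909; next y=4/5·(-2.811546)+1/4·(-1.213909)≈-2.552714
n=13: y≈-2.552714, sp=-3, e=sp−y≈-0.447286; I≈-5.997734, D=e−e_prev≈-0.258832; u=3/4·(-0.447286)+1/2·(-5.997734)+2·(-0.258832)≈-3.851995; next y=4/5·(-2.552714)+1/4·(-3.851995)≈-3.005170

0 -1 -3.250 0.000
1 -1 0.891 -0.813
2 -1 -2.080 -0.427
3 -1 -0.184 -0.862
4 -1 -1.533 -0.735
5 -1 -0.645 -0.972
6 -1 -1.239 -0.938
7 -1 -0.807 -1.060
8 -1 -1.054 -1.050
9 -3 -7.334 -1.104
10 -3 0.852 -2.717
11 -3 -4.973 -1.960
12 -3 -1.214 -2.812
13 -3 -3.852 -2.553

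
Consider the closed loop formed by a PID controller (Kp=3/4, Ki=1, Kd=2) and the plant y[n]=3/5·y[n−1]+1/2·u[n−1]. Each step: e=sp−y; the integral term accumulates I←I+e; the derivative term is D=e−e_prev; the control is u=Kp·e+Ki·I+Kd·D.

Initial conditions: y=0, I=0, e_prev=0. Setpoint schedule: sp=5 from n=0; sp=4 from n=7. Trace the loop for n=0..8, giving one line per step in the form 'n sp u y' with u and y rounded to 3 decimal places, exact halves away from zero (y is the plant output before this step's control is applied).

0 5 18.750 0.000
1 5 -21.406 9.375
2 5 47.168 -5.078
3 5 -67.717 20.537
4 5 125.752 -21.536
5 5 -199.948 49.954
6 5 347.912 -70.002
7 4 -578.085 131.955
8 4 981.715 -209.869

(exact arithmetic carried between steps; '≈' marks a value shown rounded to 6 d.p. or computed from one; I and e_prev carry over from the previous line; the table rounds u and y to 3 d.p., halves away from zero)
n=0: y=0, sp=5, e=sp−y=5; I=5, D=e−e_prev=5; u=3/4·5+1·5+2·5=18.75; next y=3/5·0+1/2·18.75=9.375
n=1: y=9.375, sp=5, e=sp−y=-4.375; I=0.625, D=e−e_prev=-9.375; u=3/4·(-4.375)+1·0.625+2·(-9.375)=-21.40625; next y=3/5·9.375+1/2·(-21.40625)=-5.078125
n=2: y=-5.078125, sp=5, e=sp−y=10.078125; I=10.703125, D=e−e_prev=14.453125; u=3/4·10.078125+1·10.703125+2·14.453125≈47.167969; next y=3/5·(-5.078125)+1/2·47.167969≈20.537109
n=3: y≈20.537109, sp=5, e=sp−y≈-15.537109; I≈-4.833984, D=e−e_prev≈-25.615234; u=3/4·(-15.537109)+1·(-4.833984)+2·(-25.615234)≈-67.717285; next y=3/5·20.537109+1/2·(-67.717285)≈-21.536377
n=4: y≈-21.536377, sp=5, e=sp−y≈26.536377; I≈21.702393, D=e−e_prev≈42.073486; u=3/4·26.536377+1·21.702393+2·42.073486≈125.751648; next y=3/5·(-21.536377)+1/2·125.751648≈49.953998
n=5: y≈49.953998, sp=5, e=sp−y≈-44.953998; I≈-23.251605, D=e−e_prev≈-71.490375; u=3/4·(-44.953998)+1·(-23.251605)+2·(-71.490375)≈-199.947853; next y=3/5·49.953998+1/2·(-199.947853)≈-70.001528
n=6: y≈-70.001528, sp=5, e=sp−y≈75.001528; I≈51.749923, D=e−e_prev≈119.955526; u=3/4·75.001528+1·51.749923+2·119.955526≈347.912120; next y=3/5·(-70.001528)+1/2·347.912120≈131.955143
n=7: y≈131.955143, sp=4, e=sp−y≈-127.955143; I≈-76.205221, D=e−e_prev≈-202.956671; u=3/4·(-127.955143)+1·(-76.205221)+2·(-202.956671)≈-578.084920; next y=3/5·131.955143+1/2·(-578.084920)≈-209.869374
n=8: y≈-209.869374, sp=4, e=sp−y≈213.869374; I≈137.664154, D=e−e_prev≈341.824517; u=3/4·213.869374+1·137.664154+2·341.824517≈981.715219; next y=3/5·(-209.869374)+1/2·981.715219≈364.935985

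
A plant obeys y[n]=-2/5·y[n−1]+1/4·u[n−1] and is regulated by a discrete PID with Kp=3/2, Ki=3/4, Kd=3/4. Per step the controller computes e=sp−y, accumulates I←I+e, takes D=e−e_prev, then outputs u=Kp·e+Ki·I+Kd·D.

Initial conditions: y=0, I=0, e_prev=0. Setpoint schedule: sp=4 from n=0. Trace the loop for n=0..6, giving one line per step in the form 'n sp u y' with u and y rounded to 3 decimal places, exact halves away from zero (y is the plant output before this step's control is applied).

0 4 12.000 0.000
1 4 3.000 3.000
2 4 16.350 -0.450
3 4 2.948 4.268
4 4 21.998 -0.970
5 4 1.224 5.888
6 4 28.761 -2.049

(exact arithmetic carried between steps; '≈' marks a value shown rounded to 6 d.p. or computed from one; I and e_prev carry over from the previous line; the table rounds u and y to 3 d.p., halves away from zero)
n=0: y=0, sp=4, e=sp−y=4; I=4, D=e−e_prev=4; u=3/2·4+3/4·4+3/4·4=12; next y=-2/5·0+1/4·12=3
n=1: y=3, sp=4, e=sp−y=1; I=5, D=e−e_prev=-3; u=3/2·1+3/4·5+3/4·(-3)=3; next y=-2/5·3+1/4·3=-0.45
n=2: y=-0.45, sp=4, e=sp−y=4.45; I=9.45, D=e−e_prev=3.45; u=3/2·4.45+3/4·9.45+3/4·3.45=16.35; next y=-2/5·(-0.45)+1/4·16.35=4.2675
n=3: y=4.2675, sp=4, e=sp−y=-0.2675; I=9.1825, D=e−e_prev=-4.7175; u=3/2·(-0.2675)+3/4·9.1825+3/4·(-4.7175)=2.9475; next y=-2/5·4.2675+1/4·2.9475=-0.970125
n=4: y=-0.970125, sp=4, e=sp−y=4.970125; I=14.152625, D=e−e_prev=5.237625; u=3/2·4.970125+3/4·14.152625+3/4·5.237625=21.997875; next y=-2/5·(-0.970125)+1/4·21.997875≈5.887519
n=5: y≈5.887519, sp=4, e=sp−y≈-1.887519; I≈12.265106, D=e−e_prev≈-6.857644; u=3/2·(-1.887519)+3/4·12.265106+3/4·(-6.857644)≈1.224319; next y=-2/5·5.887519+1/4·1.224319≈-2.048928
n=6: y≈-2.048928, sp=4, e=sp−y≈6.048928; I≈18.314034, D=e−e_prev≈7.936447; u=3/2·6.048928+3/4·18.314034+3/4·7.936447≈28.761252; next y=-2/5·(-2.048928)+1/4·28.761252≈8.009884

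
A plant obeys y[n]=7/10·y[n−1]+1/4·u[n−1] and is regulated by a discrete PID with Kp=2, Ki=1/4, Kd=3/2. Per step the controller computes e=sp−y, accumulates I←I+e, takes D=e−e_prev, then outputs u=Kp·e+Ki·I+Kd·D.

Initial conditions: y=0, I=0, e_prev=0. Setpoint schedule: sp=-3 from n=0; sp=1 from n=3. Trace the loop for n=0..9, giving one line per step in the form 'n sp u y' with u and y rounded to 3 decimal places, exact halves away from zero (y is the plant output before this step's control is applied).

0 -3 -11.250 0.000
1 -3 3.047 -2.813
2 -3 -7.239 -1.207
3 1 15.150 -2.655
4 1 -9.298 1.929
5 1 8.233 -0.974
6 1 -4.442 1.376
7 1 4.702 -0.147
8 1 -1.870 1.073
9 1 2.901 0.283

(exact arithmetic carried between steps; '≈' marks a value shown rounded to 6 d.p. or computed from one; I and e_prev carry over from the previous line; the table rounds u and y to 3 d.p., halves away from zero)
n=0: y=0, sp=-3, e=sp−y=-3; I=-3, D=e−e_prev=-3; u=2·(-3)+1/4·(-3)+3/2·(-3)=-11.25; next y=7/10·0+1/4·(-11.25)=-2.8125
n=1: y=-2.8125, sp=-3, e=sp−y=-0.1875; I=-3.1875, D=e−e_prev=2.8125; u=2·(-0.1875)+1/4·(-3.1875)+3/2·2.8125=3.046875; next y=7/10·(-2.8125)+1/4·3.046875≈-1.207031
n=2: y≈-1.207031, sp=-3, e=sp−y≈-1.792969; I≈-4.980469, D=e−e_prev≈-1.605469; u=2·(-1.792969)+1/4·(-4.980469)+3/2·(-1.605469)≈-7.239258; next y=7/10·(-1.207031)+1/4·(-7.239258)≈-2.654736
n=3: y≈-2.654736, sp=1, e=sp−y≈3.654736; I≈-1.325732, D=e−e_prev≈5.447705; u=2·3.654736+1/4·(-1.325732)+3/2·5.447705≈15.149597; next y=7/10·(-2.654736)+1/4·15.149597≈1.929084
n=4: y≈1.929084, sp=1, e=sp−y≈-0.929084; I≈-2.254816, D=e−e_prev≈-4.583820; u=2·(-0.929084)+1/4·(-2.254816)+3/2·(-4.583820)≈-9.297602; next y=7/10·1.929084+1/4·(-9.297602)≈-0.974042
n=5: y≈-0.974042, sp=1, e=sp−y≈1.974042; I≈-0.280774, D=e−e_prev≈2.903126; u=2·1.974042+1/4·(-0.280774)+3/2·2.903126≈8.232579; next y=7/10·(-0.974042)+1/4·8.232579≈1.376315
n=6: y≈1.376315, sp=1, e=sp−y≈-0.376315; I≈-0.657090, D=e−e_prev≈-2.350357; u=2·(-0.376315)+1/4·(-0.657090)+3/2·(-2.350357)≈-4.442439; next y=7/10·1.376315+1/4·(-4.442439)≈-0.147189
n=7: y≈-0.147189, sp=1, e=sp−y≈1.147189; I≈0.490099, D=e−e_prev≈1.523504; u=2·1.147189+1/4·0.490099+3/2·1.523504≈4.702159; next y=7/10·(-0.147189)+1/4·4.702159≈1.072508
n=8: y≈1.072508, sp=1, e=sp−y≈-0.072508; I≈0.417592, D=e−e_prev≈-1.219697; u=2·(-0.072508)+1/4·0.417592+3/2·(-1.219697)≈-1.870162; next y=7/10·1.072508+1/4·(-1.870162)≈0.283215
n=9: y≈0.283215, sp=1, e=sp−y≈0.716785; I≈1.134377, D=e−e_prev≈0.789293; u=2·0.716785+1/4·1.134377+3/2·0.789293≈2.901104; next y=7/10·0.283215+1/4·2.901104≈0.923526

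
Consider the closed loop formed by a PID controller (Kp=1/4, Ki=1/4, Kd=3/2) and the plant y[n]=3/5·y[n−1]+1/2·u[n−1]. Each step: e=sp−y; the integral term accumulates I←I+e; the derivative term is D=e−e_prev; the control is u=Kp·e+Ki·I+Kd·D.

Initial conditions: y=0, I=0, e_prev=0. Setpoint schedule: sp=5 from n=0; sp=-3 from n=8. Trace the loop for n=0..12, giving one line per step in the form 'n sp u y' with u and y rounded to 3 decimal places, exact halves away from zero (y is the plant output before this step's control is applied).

(exact arithmetic carried between steps; '≈' marks a value shown rounded to 6 d.p. or computed from one; I and e_prev carry over from the previous line; the table rounds u and y to 3 d.p., halves away from zero)
n=0: y=0, sp=5, e=sp−y=5; I=5, D=e−e_prev=5; u=1/4·5+1/4·5+3/2·5=10; next y=3/5·0+1/2·10=5
n=1: y=5, sp=5, e=sp−y=0; I=5, D=e−e_prev=-5; u=1/4·0+1/4·5+3/2·(-5)=-6.25; next y=3/5·5+1/2·(-6.25)=-0.125
n=2: y=-0.125, sp=5, e=sp−y=5.125; I=10.125, D=e−e_prev=5.125; u=1/4·5.125+1/4·10.125+3/2·5.125=11.5; next y=3/5·(-0.125)+1/2·11.5=5.675
n=3: y=5.675, sp=5, e=sp−y=-0.675; I=9.45, D=e−e_prev=-5.8; u=1/4·(-0.675)+1/4·9.45+3/2·(-5.8)=-6.50625; next y=3/5·5.675+1/2·(-6.50625)=0.151875
n=4: y=0.151875, sp=5, e=sp−y=4.848125; I=14.298125, D=e−e_prev=5.523125; u=1/4·4.848125+1/4·14.298125+3/2·5.523125=13.07125; next y=3/5·0.151875+1/2·13.07125=6.62675
n=5: y=6.62675, sp=5, e=sp−y=-1.62675; I=12.671375, D=e−e_prev=-6.474875; u=1/4·(-1.62675)+1/4·12.671375+3/2·(-6.474875)≈-6.951156; next y=3/5·6.62675+1/2·(-6.951156)≈0.500472
n=6: y≈0.500472, sp=5, e=sp−y≈4.499528; I≈17.170903, D=e−e_prev≈6.126278; u=1/4·4.499528+1/4·17.170903+3/2·6.126278≈14.607025; next y=3/5·0.500472+1/2·14.607025≈7.603796
n=7: y≈7.603796, sp=5, e=sp−y≈-2.603796; I≈14.567108, D=e−e_prev≈-7.103324; u=1/4·(-2.603796)+1/4·14.567108+3/2·(-7.103324)≈-7.664158; next y=3/5·7.603796+1/2·(-7.664158)≈0.730199
n=8: y≈0.730199, sp=-3, e=sp−y≈-3.730199; I≈10.836909, D=e−e_prev≈-1.126403; u=1/4·(-3.730199)+1/4·10.836909+3/2·(-1.126403)≈0.087073; next y=3/5·0.730199+1/2·0.087073≈0.481656
n=9: y≈0.481656, sp=-3, e=sp−y≈-3.481656; I≈7.355253, D=e−e_prev≈0.248543; u=1/4·(-3.481656)+1/4·7.355253+3/2·0.248543≈1.341214; next y=3/5·0.481656+1/2·1.341214≈0.959600
n=10: y≈0.959600, sp=-3, e=sp−y≈-3.959600; I≈3.395653, D=e−e_prev≈-0.477944; u=1/4·(-3.959600)+1/4·3.395653+3/2·(-0.477944)≈-0.857904; next y=3/5·0.959600+1/2·(-0.857904)≈0.146808
n=11: y≈0.146808, sp=-3, e=sp−y≈-3.146808; I≈0.248845, D=e−e_prev≈0.812792; u=1/4·(-3.146808)+1/4·0.248845+3/2·0.812792≈0.494697; next y=3/5·0.146808+1/2·0.494697≈0.335433
n=12: y≈0.335433, sp=-3, e=sp−y≈-3.335433; I≈-3.086589, D=e−e_prev≈-0.188625; u=1/4·(-3.335433)+1/4·(-3.086589)+3/2·(-0.188625)≈-1.888443; next y=3/5·0.335433+1/2·(-1.888443)≈-0.742962

0 5 10.000 0.000
1 5 -6.250 5.000
2 5 11.500 -0.125
3 5 -6.506 5.675
4 5 13.071 0.152
5 5 -6.951 6.627
6 5 14.607 0.500
7 5 -7.664 7.604
8 -3 0.087 0.730
9 -3 1.341 0.482
10 -3 -0.858 0.960
11 -3 0.495 0.147
12 -3 -1.888 0.335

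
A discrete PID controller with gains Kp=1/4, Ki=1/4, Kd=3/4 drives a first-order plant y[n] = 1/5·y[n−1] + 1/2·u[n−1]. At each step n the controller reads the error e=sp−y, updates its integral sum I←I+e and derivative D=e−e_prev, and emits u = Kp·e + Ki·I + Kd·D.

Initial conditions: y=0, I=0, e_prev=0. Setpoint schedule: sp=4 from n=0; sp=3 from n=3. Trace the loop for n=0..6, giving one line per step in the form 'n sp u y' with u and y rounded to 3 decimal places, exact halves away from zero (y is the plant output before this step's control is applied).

0 4 5.000 0.000
1 4 -0.125 2.500
2 4 4.703 0.438
3 3 0.295 2.439
4 3 4.941 0.635
5 3 1.727 2.598
6 3 4.817 1.383

(exact arithmetic carried between steps; '≈' marks a value shown rounded to 6 d.p. or computed from one; I and e_prev carry over from the previous line; the table rounds u and y to 3 d.p., halves away from zero)
n=0: y=0, sp=4, e=sp−y=4; I=4, D=e−e_prev=4; u=1/4·4+1/4·4+3/4·4=5; next y=1/5·0+1/2·5=2.5
n=1: y=2.5, sp=4, e=sp−y=1.5; I=5.5, D=e−e_prev=-2.5; u=1/4·1.5+1/4·5.5+3/4·(-2.5)=-0.125; next y=1/5·2.5+1/2·(-0.125)=0.4375
n=2: y=0.4375, sp=4, e=sp−y=3.5625; I=9.0625, D=e−e_prev=2.0625; u=1/4·3.5625+1/4·9.0625+3/4·2.0625=4.703125; next y=1/5·0.4375+1/2·4.703125≈2.439063
n=3: y≈2.439063, sp=3, e=sp−y≈0.560938; I≈9.623438, D=e−e_prev≈-3.001563; u=1/4·0.560938+1/4·9.623438+3/4·(-3.001563)≈0.294922; next y=1/5·2.439063+1/2·0.294922≈0.635273
n=4: y≈0.635273, sp=3, e=sp−y≈2.364727; I≈11.988164, D=e−e_prev≈1.803789; u=1/4·2.364727+1/4·11.988164+3/4·1.803789≈4.941064; next y=1/5·0.635273+1/2·4.941064≈2.597587
n=5: y≈2.597587, sp=3, e=sp−y≈0.402413; I≈12.390577, D=e−e_prev≈-1.962313; u=1/4·0.402413+1/4·12.390577+3/4·(-1.962313)≈1.726512; next y=1/5·2.597587+1/2·1.726512≈1.382774
n=6: y≈1.382774, sp=3, e=sp−y≈1.617226; I≈14.007804, D=e−e_prev≈1.214813; u=1/4·1.617226+1/4·14.007804+3/4·1.214813≈4.817367; next y=1/5·1.382774+1/2·4.817367≈2.685238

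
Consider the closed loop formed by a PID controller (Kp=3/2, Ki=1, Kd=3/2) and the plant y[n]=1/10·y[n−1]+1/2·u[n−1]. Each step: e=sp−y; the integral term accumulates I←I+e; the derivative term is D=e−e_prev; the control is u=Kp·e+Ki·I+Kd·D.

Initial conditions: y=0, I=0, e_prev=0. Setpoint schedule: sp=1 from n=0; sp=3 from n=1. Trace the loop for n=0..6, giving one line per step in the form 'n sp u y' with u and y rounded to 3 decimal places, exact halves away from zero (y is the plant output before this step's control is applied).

(exact arithmetic carried between steps; '≈' marks a value shown rounded to 6 d.p. or computed from one; I and e_prev carry over from the previous line; the table rounds u and y to 3 d.p., halves away from zero)
n=0: y=0, sp=1, e=sp−y=1; I=1, D=e−e_prev=1; u=3/2·1+1·1+3/2·1=4; next y=1/10·0+1/2·4=2
n=1: y=2, sp=3, e=sp−y=1; I=2, D=e−e_prev=0; u=3/2·1+1·2+3/2·0=3.5; next y=1/10·2+1/2·3.5=1.95
n=2: y=1.95, sp=3, e=sp−y=1.05; I=3.05, D=e−e_prev=0.05; u=3/2·1.05+1·3.05+3/2·0.05=4.7; next y=1/10·1.95+1/2·4.7=2.545
n=3: y=2.545, sp=3, e=sp−y=0.455; I=3.505, D=e−e_prev=-0.595; u=3/2·0.455+1·3.505+3/2·(-0.595)=3.295; next y=1/10·2.545+1/2·3.295=1.902
n=4: y=1.902, sp=3, e=sp−y=1.098; I=4.603, D=e−e_prev=0.643; u=3/2·1.098+1·4.603+3/2·0.643=7.2145; next y=1/10·1.902+1/2·7.2145=3.79745
n=5: y=3.79745, sp=3, e=sp−y=-0.79745; I=3.80555, D=e−e_prev=-1.89545; u=3/2·(-0.79745)+1·3.80555+3/2·(-1.89545)=-0.2338; next y=1/10·3.79745+1/2·(-0.2338)=0.262845
n=6: y=0.262845, sp=3, e=sp−y=2.737155; I=6.542705, D=e−e_prev=3.534605; u=3/2·2.737155+1·6.542705+3/2·3.534605=15.950345; next y=1/10·0.262845+1/2·15.950345=8.001457

0 1 4.000 0.000
1 3 3.500 2.000
2 3 4.700 1.950
3 3 3.295 2.545
4 3 7.215 1.902
5 3 -0.234 3.797
6 3 15.950 0.263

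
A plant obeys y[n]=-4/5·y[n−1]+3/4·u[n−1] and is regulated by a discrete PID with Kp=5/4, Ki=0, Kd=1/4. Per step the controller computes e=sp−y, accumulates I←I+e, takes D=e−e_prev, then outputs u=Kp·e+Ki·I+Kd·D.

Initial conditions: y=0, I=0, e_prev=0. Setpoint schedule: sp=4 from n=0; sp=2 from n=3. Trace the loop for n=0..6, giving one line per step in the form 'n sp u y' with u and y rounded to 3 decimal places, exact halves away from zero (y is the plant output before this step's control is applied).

(exact arithmetic carried between steps; '≈' marks a value shown rounded to 6 d.p. or computed from one; I and e_prev carry over from the previous line; the table rounds u and y to 3 d.p., halves away from zero)
n=0: y=0, sp=4, e=sp−y=4; I=4, D=e−e_prev=4; u=5/4·4+0·4+1/4·4=6; next y=-4/5·0+3/4·6=4.5
n=1: y=4.5, sp=4, e=sp−y=-0.5; I=3.5, D=e−e_prev=-4.5; u=5/4·(-0.5)+0·3.5+1/4·(-4.5)=-1.75; next y=-4/5·4.5+3/4·(-1.75)=-4.9125
n=2: y=-4.9125, sp=4, e=sp−y=8.9125; I=12.4125, D=e−e_prev=9.4125; u=5/4·8.9125+0·12.4125+1/4·9.4125=13.49375; next y=-4/5·(-4.9125)+3/4·13.49375≈14.050313
n=3: y≈14.050313, sp=2, e=sp−y≈-12.050313; I≈0.362188, D=e−e_prev≈-20.962813; u=5/4·(-12.050313)+0·0.362188+1/4·(-20.962813)≈-20.303594; next y=-4/5·14.050313+3/4·(-20.303594)≈-26.467945
n=4: y≈-26.467945, sp=2, e=sp−y≈28.467945; I≈28.830133, D=e−e_prev≈40.518258; u=5/4·28.467945+0·28.830133+1/4·40.518258≈45.714496; next y=-4/5·(-26.467945)+3/4·45.714496≈55.460228
n=5: y≈55.460228, sp=2, e=sp−y≈-53.460228; I≈-24.630096, D=e−e_prev≈-81.928174; u=5/4·(-53.460228)+0·(-24.630096)+1/4·(-81.928174)≈-87.307329; next y=-4/5·55.460228+3/4·(-87.307329)≈-109.848679
n=6: y≈-109.848679, sp=2, e=sp−y≈111.848679; I≈87.218584, D=e−e_prev≈165.308908; u=5/4·111.848679+0·87.218584+1/4·165.308908≈181.138076; next y=-4/5·(-109.848679)+3/4·181.138076≈223.732500

0 4 6.000 0.000
1 4 -1.750 4.500
2 4 13.494 -4.913
3 2 -20.304 14.050
4 2 45.714 -26.468
5 2 -87.307 55.460
6 2 181.138 -109.849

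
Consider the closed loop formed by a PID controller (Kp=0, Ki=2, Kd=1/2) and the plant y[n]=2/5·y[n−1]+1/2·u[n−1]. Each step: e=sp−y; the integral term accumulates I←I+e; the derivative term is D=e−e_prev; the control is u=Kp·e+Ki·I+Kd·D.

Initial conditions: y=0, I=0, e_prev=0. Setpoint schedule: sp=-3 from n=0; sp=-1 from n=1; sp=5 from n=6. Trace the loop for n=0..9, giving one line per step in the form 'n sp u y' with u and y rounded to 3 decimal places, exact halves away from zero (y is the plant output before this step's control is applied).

0 -3 -7.500 0.000
1 -1 2.375 -3.750
2 -1 -3.594 -0.313
3 -1 0.773 -1.922
4 -1 -2.037 -0.382
5 -1 -0.530 -1.171
6 5 13.323 -0.733
7 5 4.255 6.368
8 5 9.303 4.675
9 5 4.490 6.521

(exact arithmetic carried between steps; '≈' marks a value shown rounded to 6 d.p. or computed from one; I and e_prev carry over from the previous line; the table rounds u and y to 3 d.p., halves away from zero)
n=0: y=0, sp=-3, e=sp−y=-3; I=-3, D=e−e_prev=-3; u=0·(-3)+2·(-3)+1/2·(-3)=-7.5; next y=2/5·0+1/2·(-7.5)=-3.75
n=1: y=-3.75, sp=-1, e=sp−y=2.75; I=-0.25, D=e−e_prev=5.75; u=0·2.75+2·(-0.25)+1/2·5.75=2.375; next y=2/5·(-3.75)+1/2·2.375=-0.3125
n=2: y=-0.3125, sp=-1, e=sp−y=-0.6875; I=-0.9375, D=e−e_prev=-3.4375; u=0·(-0.6875)+2·(-0.9375)+1/2·(-3.4375)=-3.59375; next y=2/5·(-0.3125)+1/2·(-3.59375)=-1.921875
n=3: y=-1.921875, sp=-1, e=sp−y=0.921875; I=-0.015625, D=e−e_prev=1.609375; u=0·0.921875+2·(-0.015625)+1/2·1.609375≈0.773438; next y=2/5·(-1.921875)+1/2·0.773438≈-0.382031
n=4: y≈-0.382031, sp=-1, e=sp−y≈-0.617969; I≈-0.633594, D=e−e_prev≈-1.539844; u=0·(-0.617969)+2·(-0.633594)+1/2·(-1.539844)≈-2.037109; next y=2/5·(-0.382031)+1/2·(-2.037109)≈-1.171367
n=5: y≈-1.171367, sp=-1, e=sp−y≈0.171367; I≈-0.462227, D=e−e_prev≈0.789336; u=0·0.171367+2·(-0.462227)+1/2·0.789336≈-0.529785; next y=2/5·(-1.171367)+1/2·(-0.529785)≈-0.733439
n=6: y≈-0.733439, sp=5, e=sp−y≈5.733439; I≈5.271213, D=e−e_prev≈5.562072; u=0·5.733439+2·5.271213+1/2·5.562072≈13.323462; next y=2/5·(-0.733439)+1/2·13.323462≈6.368355
n=7: y≈6.368355, sp=5, e=sp−y≈-1.368355; I≈3.902858, D=e−e_prev≈-7.101795; u=0·(-1.368355)+2·3.902858+1/2·(-7.101795)≈4.254818; next y=2/5·6.368355+1/2·4.254818≈4.674751
n=8: y≈4.674751, sp=5, e=sp−y≈0.325249; I≈4.228107, D=e−e_prev≈1.693604; u=0·0.325249+2·4.228107+1/2·1.693604≈9.303015; next y=2/5·4.674751+1/2·9.303015≈6.521408
n=9: y≈6.521408, sp=5, e=sp−y≈-1.521408; I≈2.706699, D=e−e_prev≈-1.846657; u=0·(-1.521408)+2·2.706699+1/2·(-1.846657)≈4.490069; next y=2/5·6.521408+1/2·4.490069≈4.853598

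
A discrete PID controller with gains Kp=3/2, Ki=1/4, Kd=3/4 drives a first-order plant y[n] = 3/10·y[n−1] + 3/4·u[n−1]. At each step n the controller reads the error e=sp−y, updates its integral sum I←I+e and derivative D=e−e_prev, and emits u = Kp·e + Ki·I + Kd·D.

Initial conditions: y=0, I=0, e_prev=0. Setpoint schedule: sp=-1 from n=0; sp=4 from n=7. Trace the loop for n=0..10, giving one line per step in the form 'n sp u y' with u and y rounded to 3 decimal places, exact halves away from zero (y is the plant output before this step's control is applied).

(exact arithmetic carried between steps; '≈' marks a value shown rounded to 6 d.p. or computed from one; I and e_prev carry over from the previous line; the table rounds u and y to 3 d.p., halves away from zero)
n=0: y=0, sp=-1, e=sp−y=-1; I=-1, D=e−e_prev=-1; u=3/2·(-1)+1/4·(-1)+3/4·(-1)=-2.5; next y=3/10·0+3/4·(-2.5)=-1.875
n=1: y=-1.875, sp=-1, e=sp−y=0.875; I=-0.125, D=e−e_prev=1.875; u=3/2·0.875+1/4·(-0.125)+3/4·1.875=2.6875; next y=3/10·(-1.875)+3/4·2.6875=1.453125
n=2: y=1.453125, sp=-1, e=sp−y=-2.453125; I=-2.578125, D=e−e_prev=-3.328125; u=3/2·(-2.453125)+1/4·(-2.578125)+3/4·(-3.328125)≈-6.820313; next y=3/10·1.453125+3/4·(-6.820313)≈-4.679297
n=3: y≈-4.679297, sp=-1, e=sp−y≈3.679297; I≈1.101172, D=e−e_prev≈6.132422; u=3/2·3.679297+1/4·1.101172+3/4·6.132422≈10.393555; next y=3/10·(-4.679297)+3/4·10.393555≈6.391377
n=4: y≈6.391377, sp=-1, e=sp−y≈-7.391377; I≈-6.290205, D=e−e_prev≈-11.070674; u=3/2·(-7.391377)+1/4·(-6.290205)+3/4·(-11.070674)≈-20.962622; next y=3/10·6.391377+3/4·(-20.962622)≈-13.804553
n=5: y≈-13.804553, sp=-1, e=sp−y≈12.804553; I≈6.514348, D=e−e_prev≈20.195930; u=3/2·12.804553+1/4·6.514348+3/4·20.195930≈35.982365; next y=3/10·(-13.804553)+3/4·35.982365≈22.845408
n=6: y≈22.845408, sp=-1, e=sp−y≈-23.845408; I≈-17.331059, D=e−e_prev≈-36.649961; u=3/2·(-23.845408)+1/4·(-17.331059)+3/4·(-36.649961)≈-67.588347; next y=3/10·22.845408+3/4·(-67.588347)≈-43.837638
n=7: y≈-43.837638, sp=4, e=sp−y≈47.837638; I≈30.506579, D=e−e_prev≈71.683046; u=3/2·47.837638+1/4·30.506579+3/4·71.683046≈133.145387; next y=3/10·(-43.837638)+3/4·133.145387≈86.707749
n=8: y≈86.707749, sp=4, e=sp−y≈-82.707749; I≈-52.201170, D=e−e_prev≈-130.545387; u=3/2·(-82.707749)+1/4·(-52.201170)+3/4·(-130.545387)≈-235.020955; next y=3/10·86.707749+3/4·(-235.020955)≈-150.253392
n=9: y≈-150.253392, sp=4, e=sp−y≈154.253392; I≈102.052222, D=e−e_prev≈236.961140; u=3/2·154.253392+1/4·102.052222+3/4·236.961140≈434.613999; next y=3/10·(-150.253392)+3/4·434.613999≈280.884482
n=10: y≈280.884482, sp=4, e=sp−y≈-276.884482; I≈-174.832259, D=e−e_prev≈-431.137873; u=3/2·(-276.884482)+1/4·(-174.832259)+3/4·(-431.137873)≈-782.388192; next y=3/10·280.884482+3/4·(-782.388192)≈-502.525800

0 -1 -2.500 0.000
1 -1 2.688 -1.875
2 -1 -6.820 1.453
3 -1 10.394 -4.679
4 -1 -20.963 6.391
5 -1 35.982 -13.805
6 -1 -67.588 22.845
7 4 133.145 -43.838
8 4 -235.021 86.708
9 4 434.614 -150.253
10 4 -782.388 280.884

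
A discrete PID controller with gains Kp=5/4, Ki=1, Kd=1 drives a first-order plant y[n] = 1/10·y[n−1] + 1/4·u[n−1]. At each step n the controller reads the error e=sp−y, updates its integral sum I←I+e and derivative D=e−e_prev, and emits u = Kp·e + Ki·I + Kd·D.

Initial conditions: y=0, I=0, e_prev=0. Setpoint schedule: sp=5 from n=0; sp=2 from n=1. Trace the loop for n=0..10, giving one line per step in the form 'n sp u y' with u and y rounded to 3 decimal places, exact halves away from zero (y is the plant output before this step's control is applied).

(exact arithmetic carried between steps; '≈' marks a value shown rounded to 6 d.p. or computed from one; I and e_prev carry over from the previous line; the table rounds u and y to 3 d.p., halves away from zero)
n=0: y=0, sp=5, e=sp−y=5; I=5, D=e−e_prev=5; u=5/4·5+1·5+1·5=16.25; next y=1/10·0+1/4·16.25=4.0625
n=1: y=4.0625, sp=2, e=sp−y=-2.0625; I=2.9375, D=e−e_prev=-7.0625; u=5/4·(-2.0625)+1·2.9375+1·(-7.0625)=-6.703125; next y=1/10·4.0625+1/4·(-6.703125)≈-1.269531
n=2: y≈-1.269531, sp=2, e=sp−y≈3.269531; I≈6.207031, D=e−e_prev≈5.332031; u=5/4·3.269531+1·6.207031+1·5.332031≈15.625977; next y=1/10·(-1.269531)+1/4·15.625977≈3.779541
n=3: y≈3.779541, sp=2, e=sp−y≈-1.779541; I≈4.427490, D=e−e_prev≈-5.049072; u=5/4·(-1.779541)+1·4.427490+1·(-5.049072)≈-2.846008; next y=1/10·3.779541+1/4·(-2.846008)≈-0.333548
n=4: y≈-0.333548, sp=2, e=sp−y≈2.333548; I≈6.761038, D=e−e_prev≈4.113089; u=5/4·2.333548+1·6.761038+1·4.113089≈13.791062; next y=1/10·(-0.333548)+1/4·13.791062≈3.414411
n=5: y≈3.414411, sp=2, e=sp−y≈-1.414411; I≈5.346627, D=e−e_prev≈-3.747959; u=5/4·(-1.414411)+1·5.346627+1·(-3.747959)≈-0.169345; next y=1/10·3.414411+1/4·(-0.169345)≈0.299105
n=6: y≈0.299105, sp=2, e=sp−y≈1.700895; I≈7.047523, D=e−e_prev≈3.115306; u=5/4·1.700895+1·7.047523+1·3.115306≈12.288947; next y=1/10·0.299105+1/4·12.288947≈3.102147
n=7: y≈3.102147, sp=2, e=sp−y≈-1.102147; I≈5.945375, D=e−e_prev≈-2.803042; u=5/4·(-1.102147)+1·5.945375+1·(-2.803042)≈1.764649; next y=1/10·3.102147+1/4·1.764649≈0.751377
n=8: y≈0.751377, sp=2, e=sp−y≈1.248623; I≈7.193998, D=e−e_prev≈2.350770; u=5/4·1.248623+1·7.193998+1·2.350770≈11.105548; next y=1/10·0.751377+1/4·11.105548≈2.851525
n=9: y≈2.851525, sp=2, e=sp−y≈-0.851525; I≈6.342474, D=e−e_prev≈-2.100148; u=5/4·(-0.851525)+1·6.342474+1·(-2.100148)≈3.177920; next y=1/10·2.851525+1/4·3.177920≈1.079633
n=10: y≈1.079633, sp=2, e=sp−y≈0.920367; I≈7.262841, D=e−e_prev≈1.771892; u=5/4·0.920367+1·7.262841+1·1.771892≈10.185193; next y=1/10·1.079633+1/4·10.185193≈2.654261

0 5 16.250 0.000
1 2 -6.703 4.063
2 2 15.626 -1.270
3 2 -2.846 3.780
4 2 13.791 -0.334
5 2 -0.169 3.414
6 2 12.289 0.299
7 2 1.765 3.102
8 2 11.106 0.751
9 2 3.178 2.852
10 2 10.185 1.080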